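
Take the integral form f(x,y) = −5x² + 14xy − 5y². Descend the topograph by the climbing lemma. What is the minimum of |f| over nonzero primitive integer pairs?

descent: ρ → (-5,6,3)  [lands on river]
river: ρ → (3,6,-5)
river: ρ → (-5,4,4)
river: ρ → (4,4,-5)
closes: descent 1, river 4
min |a| on river = 3

3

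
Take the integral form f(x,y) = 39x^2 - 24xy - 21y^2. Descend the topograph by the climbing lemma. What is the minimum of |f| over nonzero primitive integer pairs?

descent: ρ → (-21,24,39)  [lands on river]
river: ρ → (39,54,-6)
river: ρ → (-6,54,39)
river: ρ → (39,24,-21)
river: ρ → (-21,60,3)
river: ρ → (3,60,-21)
closes: descent 1, river 6
min |a| on river = 3

3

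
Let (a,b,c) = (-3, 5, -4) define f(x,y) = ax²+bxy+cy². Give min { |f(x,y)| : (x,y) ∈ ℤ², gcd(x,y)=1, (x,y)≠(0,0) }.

translate: b→1 (≡-5 mod 6), so (3,-5,4)→(3,1,2)
flip: (3,1,2)→(2,-1,3)
reduced (well bottom): (2,-1,3) with a≤c, −a<b≤a
well minimum |f| = |-2| = 2 (negative-definite)

2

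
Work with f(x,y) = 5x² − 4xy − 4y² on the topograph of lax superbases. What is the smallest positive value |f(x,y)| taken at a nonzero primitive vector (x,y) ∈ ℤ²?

descent: ρ → (-4,4,5)  [lands on river]
river: ρ → (5,6,-3)
river: ρ → (-3,6,5)
river: ρ → (5,4,-4)
closes: descent 1, river 4
min |a| on river = 3

3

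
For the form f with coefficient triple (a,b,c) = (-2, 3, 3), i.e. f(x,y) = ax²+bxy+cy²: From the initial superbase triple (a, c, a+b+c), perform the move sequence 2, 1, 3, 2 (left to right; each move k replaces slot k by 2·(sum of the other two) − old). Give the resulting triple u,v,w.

start (-2,3,4) = (f(1,0),f(0,1),f(1,1))
replace slot 2: 2·((-2)+4) − 3 = 1 → (-2,1,4)
replace slot 1: 2·(1+4) − (-2) = 12 → (12,1,4)
replace slot 3: 2·(12+1) − 4 = 22 → (12,1,22)
replace slot 2: 2·(12+22) − 1 = 67 → (12,67,22)

12,67,22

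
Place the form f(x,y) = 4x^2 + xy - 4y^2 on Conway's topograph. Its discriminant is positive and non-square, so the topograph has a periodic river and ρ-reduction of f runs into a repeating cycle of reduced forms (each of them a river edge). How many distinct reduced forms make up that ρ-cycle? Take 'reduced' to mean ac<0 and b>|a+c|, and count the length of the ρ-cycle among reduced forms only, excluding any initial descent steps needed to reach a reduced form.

D = 65, ⌊√D⌋ = 8
river: ρ → (-4,7,1)
river: ρ → (1,7,-4)
river: ρ → (-4,1,4)
river: ρ → (4,7,-1)
river: ρ → (-1,7,4)
river: ρ → (4,1,-4)
ρ-cycle length = 6 (tail of 0 descent steps not counted)

6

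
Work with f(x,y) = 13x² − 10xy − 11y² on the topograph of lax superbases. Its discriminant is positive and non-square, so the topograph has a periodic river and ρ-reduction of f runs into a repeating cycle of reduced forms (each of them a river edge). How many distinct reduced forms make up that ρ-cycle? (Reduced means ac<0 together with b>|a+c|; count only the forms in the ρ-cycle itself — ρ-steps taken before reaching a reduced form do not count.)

D = 672, ⌊√D⌋ = 25
descent: ρ → (-11,10,13)  [lands on river]
river: ρ → (13,16,-8)
river: ρ → (-8,16,13)
river: ρ → (13,10,-11)
river: ρ → (-11,12,12)
river: ρ → (12,12,-11)
ρ-cycle length = 6 (tail of 1 descent step not counted)

6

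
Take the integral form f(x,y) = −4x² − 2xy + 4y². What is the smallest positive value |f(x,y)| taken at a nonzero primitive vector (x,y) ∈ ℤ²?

descent: ρ → (4,2,-4)  [lands on river]
river: ρ → (-4,6,2)
river: ρ → (2,6,-4)
river: ρ → (-4,2,4)
river: ρ → (4,6,-2)
river: ρ → (-2,6,4)
closes: descent 1, river 6
min |a| on river = 2

2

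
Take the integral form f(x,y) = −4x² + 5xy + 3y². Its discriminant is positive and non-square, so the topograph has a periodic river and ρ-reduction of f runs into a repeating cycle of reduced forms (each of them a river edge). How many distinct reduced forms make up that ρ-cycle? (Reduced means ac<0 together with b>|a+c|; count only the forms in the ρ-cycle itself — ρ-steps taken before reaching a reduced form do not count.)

D = 73, ⌊√D⌋ = 8
river: ρ → (3,7,-2)
river: ρ → (-2,5,6)
river: ρ → (6,7,-1)
river: ρ → (-1,7,6)
river: ρ → (6,5,-2)
river: ρ → (-2,7,3)
river: ρ → (3,5,-4)
river: ρ → (-4,3,4)
river: ρ → (4,5,-3)
river: ρ → (-3,7,2)
river: ρ → (2,5,-6)
river: ρ → (-6,7,1)
river: ρ → (1,7,-6)
river: ρ → (-6,5,2)
river: ρ → (2,7,-3)
river: ρ → (-3,5,4)
river: ρ → (4,3,-4)
river: ρ → (-4,5,3)
ρ-cycle length = 18 (tail of 0 descent steps not counted)

18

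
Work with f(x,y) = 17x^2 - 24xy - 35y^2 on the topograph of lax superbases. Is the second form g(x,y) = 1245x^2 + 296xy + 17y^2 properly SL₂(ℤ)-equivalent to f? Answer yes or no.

D₁ = 2956, D₂ = 2956
river cycle of f (length 46): (-35, 24, 17), (17, 44, -15), (-15, 46, 14), (14, 38, -27), (-27, 16, 25), (25, 34, -18), (-18, 38, 21), (21, 46, -10), (-10, 54, 1), (1, 54, -10), … (36 more)
river cycle of g (length 46): (17, 44, -15), (-15, 46, 14), (14, 38, -27), (-27, 16, 25), (25, 34, -18), (-18, 38, 21), (21, 46, -10), (-10, 54, 1), (1, 54, -10), (-10, 46, 21), … (36 more)
cycles coincide ⇒ equivalent

yes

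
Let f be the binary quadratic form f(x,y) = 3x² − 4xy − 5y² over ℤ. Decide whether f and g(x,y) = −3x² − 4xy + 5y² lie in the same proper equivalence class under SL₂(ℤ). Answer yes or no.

D₁ = 76, D₂ = 76
river cycle of f (length 6): (-5, 4, 3), (3, 8, -1), (-1, 8, 3), (3, 4, -5), (-5, 6, 2), (2, 6, -5)
river cycle of g (length 6): (5, 4, -3), (-3, 8, 1), (1, 8, -3), (-3, 4, 5), (5, 6, -2), (-2, 6, 5)
cycles differ ⇒ inequivalent

no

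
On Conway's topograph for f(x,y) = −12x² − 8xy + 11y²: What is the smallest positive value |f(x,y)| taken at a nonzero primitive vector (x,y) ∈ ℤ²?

descent: ρ → (11,8,-12)  [lands on river]
river: ρ → (-12,16,7)
river: ρ → (7,12,-16)
river: ρ → (-16,20,3)
river: ρ → (3,22,-9)
river: ρ → (-9,14,11)
closes: descent 1, river 6
min |a| on river = 3

3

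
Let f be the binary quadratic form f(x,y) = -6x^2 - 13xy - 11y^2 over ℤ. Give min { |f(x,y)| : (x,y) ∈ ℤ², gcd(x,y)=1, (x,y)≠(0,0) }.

translate: b→1 (≡13 mod 12), so (6,13,11)→(6,1,4)
flip: (6,1,4)→(4,-1,6)
reduced (well bottom): (4,-1,6) with a≤c, −a<b≤a
well minimum |f| = |-4| = 4 (negative-definite)

4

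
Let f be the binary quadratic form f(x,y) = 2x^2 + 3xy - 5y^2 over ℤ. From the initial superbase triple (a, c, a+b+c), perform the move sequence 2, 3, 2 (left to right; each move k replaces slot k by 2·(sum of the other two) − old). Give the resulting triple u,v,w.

start (2,-5,0) = (f(1,0),f(0,1),f(1,1))
replace slot 2: 2·(2+0) − (-5) = 9 → (2,9,0)
replace slot 3: 2·(2+9) − 0 = 22 → (2,9,22)
replace slot 2: 2·(2+22) − 9 = 39 → (2,39,22)

2,39,22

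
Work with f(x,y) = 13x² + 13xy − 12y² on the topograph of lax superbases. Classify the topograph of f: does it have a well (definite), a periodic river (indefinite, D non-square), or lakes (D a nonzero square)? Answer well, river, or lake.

D = b²−4ac = 13² − 4·13·(-12) = 793
D > 0 non-square ⇒ indefinite ⇒ periodic river

river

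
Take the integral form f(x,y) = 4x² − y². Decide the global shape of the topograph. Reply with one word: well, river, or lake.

D = b²−4ac = 0² − 4·4·(-1) = 16
D = 4² is a perfect square ⇒ form factors over ℤ ⇒ lakes

lake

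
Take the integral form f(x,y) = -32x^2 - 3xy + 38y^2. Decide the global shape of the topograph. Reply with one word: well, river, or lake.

D = b²−4ac = (-3)² − 4·(-32)·38 = 4873
D > 0 non-square ⇒ indefinite ⇒ periodic river

river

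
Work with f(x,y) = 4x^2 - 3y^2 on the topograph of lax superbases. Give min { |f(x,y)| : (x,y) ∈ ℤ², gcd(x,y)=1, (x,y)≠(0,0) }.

descent: ρ → (-3,6,1)  [lands on river]
river: ρ → (1,6,-3)
closes: descent 1, river 2
min |a| on river = 1

1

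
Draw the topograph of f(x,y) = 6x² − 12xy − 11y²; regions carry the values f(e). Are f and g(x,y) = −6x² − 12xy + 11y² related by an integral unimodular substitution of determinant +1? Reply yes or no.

D₁ = 408, D₂ = 408
river cycle of f (length 6): (-11, 12, 6), (6, 12, -11), (-11, 10, 7), (7, 18, -3), (-3, 18, 7), (7, 10, -11)
river cycle of g (length 6): (11, 12, -6), (-6, 12, 11), (11, 10, -7), (-7, 18, 3), (3, 18, -7), (-7, 10, 11)
cycles differ ⇒ inequivalent

no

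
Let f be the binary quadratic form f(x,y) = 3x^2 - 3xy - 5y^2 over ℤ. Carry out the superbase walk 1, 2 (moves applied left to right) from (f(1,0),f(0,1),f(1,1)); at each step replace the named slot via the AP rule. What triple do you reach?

start (3,-5,-5) = (f(1,0),f(0,1),f(1,1))
replace slot 1: 2·((-5)+(-5)) − 3 = -23 → (-23,-5,-5)
replace slot 2: 2·((-23)+(-5)) − (-5) = -51 → (-23,-51,-5)

-23,-51,-5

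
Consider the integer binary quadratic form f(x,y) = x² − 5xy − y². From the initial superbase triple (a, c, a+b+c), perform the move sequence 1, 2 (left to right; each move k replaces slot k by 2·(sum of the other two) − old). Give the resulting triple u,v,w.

start (1,-1,-5) = (f(1,0),f(0,1),f(1,1))
replace slot 1: 2·((-1)+(-5)) − 1 = -13 → (-13,-1,-5)
replace slot 2: 2·((-13)+(-5)) − (-1) = -35 → (-13,-35,-5)

-13,-35,-5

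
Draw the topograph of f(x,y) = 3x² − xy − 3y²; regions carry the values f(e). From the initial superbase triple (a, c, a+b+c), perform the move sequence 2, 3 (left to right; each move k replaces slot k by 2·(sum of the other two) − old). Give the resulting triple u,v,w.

start (3,-3,-1) = (f(1,0),f(0,1),f(1,1))
replace slot 2: 2·(3+(-1)) − (-3) = 7 → (3,7,-1)
replace slot 3: 2·(3+7) − (-1) = 21 → (3,7,21)

3,7,21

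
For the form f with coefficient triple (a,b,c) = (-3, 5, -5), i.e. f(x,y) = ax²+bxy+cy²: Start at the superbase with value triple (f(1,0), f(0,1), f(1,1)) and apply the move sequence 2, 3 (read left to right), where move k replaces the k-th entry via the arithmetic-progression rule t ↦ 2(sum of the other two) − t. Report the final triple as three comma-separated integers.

start (-3,-5,-3) = (f(1,0),f(0,1),f(1,1))
replace slot 2: 2·((-3)+(-3)) − (-5) = -7 → (-3,-7,-3)
replace slot 3: 2·((-3)+(-7)) − (-3) = -17 → (-3,-7,-17)

-3,-7,-17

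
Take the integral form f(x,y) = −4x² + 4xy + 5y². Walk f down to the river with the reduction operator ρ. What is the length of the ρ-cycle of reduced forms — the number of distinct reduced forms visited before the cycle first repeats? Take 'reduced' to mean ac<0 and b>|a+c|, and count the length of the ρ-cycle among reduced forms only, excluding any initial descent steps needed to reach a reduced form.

D = 96, ⌊√D⌋ = 9
river: ρ → (5,6,-3)
river: ρ → (-3,6,5)
river: ρ → (5,4,-4)
river: ρ → (-4,4,5)
ρ-cycle length = 4 (tail of 0 descent steps not counted)

4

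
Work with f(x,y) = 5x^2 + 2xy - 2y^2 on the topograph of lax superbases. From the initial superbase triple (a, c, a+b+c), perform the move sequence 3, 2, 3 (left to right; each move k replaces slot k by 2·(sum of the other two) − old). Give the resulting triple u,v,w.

start (5,-2,5) = (f(1,0),f(0,1),f(1,1))
replace slot 3: 2·(5+(-2)) − 5 = 1 → (5,-2,1)
replace slot 2: 2·(5+1) − (-2) = 14 → (5,14,1)
replace slot 3: 2·(5+14) − 1 = 37 → (5,14,37)

5,14,37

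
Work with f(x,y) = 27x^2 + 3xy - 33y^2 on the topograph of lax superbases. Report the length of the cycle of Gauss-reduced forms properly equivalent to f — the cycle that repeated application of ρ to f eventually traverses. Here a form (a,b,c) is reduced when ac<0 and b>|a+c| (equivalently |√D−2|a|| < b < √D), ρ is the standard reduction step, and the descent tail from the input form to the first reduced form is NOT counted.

D = 3573, ⌊√D⌋ = 59
descent: ρ → (-33,-3,27)
descent: ρ → (27,57,-3)  [lands on river]
river: ρ → (-3,57,27)
river: ρ → (27,51,-9)
river: ρ → (-9,57,9)
river: ρ → (9,51,-27)
river: ρ → (-27,57,3)
river: ρ → (3,57,-27)
river: ρ → (-27,51,9)
river: ρ → (9,57,-9)
river: ρ → (-9,51,27)
ρ-cycle length = 10 (tail of 2 descent steps not counted)

10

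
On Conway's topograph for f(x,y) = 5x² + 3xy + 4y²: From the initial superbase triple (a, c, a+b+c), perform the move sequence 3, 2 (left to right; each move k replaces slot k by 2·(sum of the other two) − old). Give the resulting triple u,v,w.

start (5,4,12) = (f(1,0),f(0,1),f(1,1))
replace slot 3: 2·(5+4) − 12 = 6 → (5,4,6)
replace slot 2: 2·(5+6) − 4 = 18 → (5,18,6)

5,18,6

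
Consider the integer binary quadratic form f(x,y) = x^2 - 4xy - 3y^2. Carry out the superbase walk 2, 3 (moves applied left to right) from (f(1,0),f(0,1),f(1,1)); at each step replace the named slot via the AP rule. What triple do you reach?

start (1,-3,-6) = (f(1,0),f(0,1),f(1,1))
replace slot 2: 2·(1+(-6)) − (-3) = -7 → (1,-7,-6)
replace slot 3: 2·(1+(-7)) − (-6) = -6 → (1,-7,-6)

1,-7,-6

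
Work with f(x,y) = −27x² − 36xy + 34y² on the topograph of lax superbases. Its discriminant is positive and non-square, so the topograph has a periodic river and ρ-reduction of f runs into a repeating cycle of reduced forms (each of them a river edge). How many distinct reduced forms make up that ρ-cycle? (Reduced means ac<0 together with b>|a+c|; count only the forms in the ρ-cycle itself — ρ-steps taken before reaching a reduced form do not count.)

D = 4968, ⌊√D⌋ = 70
descent: ρ → (34,36,-27)  [lands on river]
river: ρ → (-27,18,43)
river: ρ → (43,68,-2)
river: ρ → (-2,68,43)
river: ρ → (43,18,-27)
river: ρ → (-27,36,34)
river: ρ → (34,32,-29)
river: ρ → (-29,26,37)
river: ρ → (37,48,-18)
river: ρ → (-18,60,19)
river: ρ → (19,54,-27)
river: ρ → (-27,54,19)
river: ρ → (19,60,-18)
river: ρ → (-18,48,37)
river: ρ → (37,26,-29)
river: ρ → (-29,32,34)
ρ-cycle length = 16 (tail of 1 descent step not counted)

16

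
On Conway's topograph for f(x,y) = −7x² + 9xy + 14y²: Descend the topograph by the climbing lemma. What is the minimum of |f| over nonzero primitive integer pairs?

river: ρ → (14,19,-2)
river: ρ → (-2,21,4)
river: ρ → (4,19,-7)
river: ρ → (-7,9,14)
closes: descent 0, river 4
min |a| on river = 2

2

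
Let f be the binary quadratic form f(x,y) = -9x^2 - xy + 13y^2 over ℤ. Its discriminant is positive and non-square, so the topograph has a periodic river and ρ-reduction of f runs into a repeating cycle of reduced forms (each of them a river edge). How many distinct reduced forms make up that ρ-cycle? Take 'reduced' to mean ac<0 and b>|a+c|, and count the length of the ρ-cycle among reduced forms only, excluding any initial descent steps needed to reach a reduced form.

D = 469, ⌊√D⌋ = 21
descent: ρ → (13,1,-9)
descent: ρ → (-9,17,5)  [lands on river]
river: ρ → (5,13,-15)
river: ρ → (-15,17,3)
river: ρ → (3,19,-9)
ρ-cycle length = 4 (tail of 2 descent steps not counted)

4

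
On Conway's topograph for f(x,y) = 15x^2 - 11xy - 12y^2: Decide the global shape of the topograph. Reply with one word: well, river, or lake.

D = b²−4ac = (-11)² − 4·15·(-12) = 841
D = 29² is a perfect square ⇒ form factors over ℤ ⇒ lakes

lake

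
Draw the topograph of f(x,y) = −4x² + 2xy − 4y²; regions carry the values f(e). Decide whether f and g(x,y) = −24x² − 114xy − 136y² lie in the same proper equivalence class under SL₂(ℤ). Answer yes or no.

D₁ = -60, D₂ = -60
f is negative-definite; reduce −f:
−f: flip: (4,-2,4)→(4,2,4)
−f: reduced (well bottom): (4,2,4) with a≤c, −a<b≤a
flip sign back: reduced form of f is (-4,-2,-4)
g is negative-definite; reduce −g:
−g: translate: b→18 (≡114 mod 48), so (24,114,136)→(24,18,4)
−g: flip: (24,18,4)→(4,-18,24)
−g: translate: b→-2 (≡-18 mod 8), so (4,-18,24)→(4,-2,4)
−g: flip: (4,-2,4)→(4,2,4)
−g: reduced (well bottom): (4,2,4) with a≤c, −a<b≤a
flip sign back: reduced form of g is (-4,-2,-4)
reduced forms (-4, -2, -4) vs (-4, -2, -4) ⇒ equivalent

yes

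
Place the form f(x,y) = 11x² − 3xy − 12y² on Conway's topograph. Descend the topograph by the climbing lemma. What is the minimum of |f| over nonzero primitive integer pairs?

descent: ρ → (-12,3,11)  [lands on river]
river: ρ → (11,19,-4)
river: ρ → (-4,21,6)
river: ρ → (6,15,-13)
river: ρ → (-13,11,8)
river: ρ → (8,21,-3)
river: ρ → (-3,21,8)
river: ρ → (8,11,-13)
river: ρ → (-13,15,6)
river: ρ → (6,21,-4)
river: ρ → (-4,19,11)
river: ρ → (11,3,-12)
river: ρ → (-12,21,2)
river: ρ → (2,23,-1)
river: ρ → (-1,23,2)
river: ρ → (2,21,-12)
closes: descent 1, river 16
min |a| on river = 1

1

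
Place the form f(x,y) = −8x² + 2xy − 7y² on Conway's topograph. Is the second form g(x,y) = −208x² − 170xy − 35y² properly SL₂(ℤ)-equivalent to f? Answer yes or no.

D₁ = -220, D₂ = -220
f is negative-definite; reduce −f:
−f: flip: (8,-2,7)→(7,2,8)
−f: reduced (well bottom): (7,2,8) with a≤c, −a<b≤a
flip sign back: reduced form of f is (-7,-2,-8)
g is negative-definite; reduce −g:
−g: flip: (208,170,35)→(35,-170,208)
−g: translate: b→-30 (≡-170 mod 70), so (35,-170,208)→(35,-30,8)
−g: flip: (35,-30,8)→(8,30,35)
−g: translate: b→-2 (≡30 mod 16), so (8,30,35)→(8,-2,7)
−g: flip: (8,-2,7)→(7,2,8)
−g: reduced (well bottom): (7,2,8) with a≤c, −a<b≤a
flip sign back: reduced form of g is (-7,-2,-8)
reduced forms (-7, -2, -8) vs (-7, -2, -8) ⇒ equivalent

yes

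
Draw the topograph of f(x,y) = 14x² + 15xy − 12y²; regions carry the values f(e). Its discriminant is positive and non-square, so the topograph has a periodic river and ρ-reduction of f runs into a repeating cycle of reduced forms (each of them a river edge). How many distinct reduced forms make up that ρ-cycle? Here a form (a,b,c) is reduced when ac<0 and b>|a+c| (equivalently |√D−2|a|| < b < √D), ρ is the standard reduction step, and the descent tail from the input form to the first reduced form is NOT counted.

D = 897, ⌊√D⌋ = 29
river: ρ → (-12,9,17)
river: ρ → (17,25,-4)
river: ρ → (-4,23,23)
river: ρ → (23,23,-4)
river: ρ → (-4,25,17)
river: ρ → (17,9,-12)
river: ρ → (-12,15,14)
river: ρ → (14,13,-13)
river: ρ → (-13,13,14)
river: ρ → (14,15,-12)
ρ-cycle length = 10 (tail of 0 descent steps not counted)

10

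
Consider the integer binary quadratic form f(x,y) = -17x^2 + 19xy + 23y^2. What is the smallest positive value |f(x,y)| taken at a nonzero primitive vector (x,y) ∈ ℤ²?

river: ρ → (23,27,-13)
river: ρ → (-13,25,25)
river: ρ → (25,25,-13)
river: ρ → (-13,27,23)
river: ρ → (23,19,-17)
river: ρ → (-17,15,25)
river: ρ → (25,35,-7)
river: ρ → (-7,35,25)
river: ρ → (25,15,-17)
river: ρ → (-17,19,23)
closes: descent 0, river 10
min |a| on river = 7

7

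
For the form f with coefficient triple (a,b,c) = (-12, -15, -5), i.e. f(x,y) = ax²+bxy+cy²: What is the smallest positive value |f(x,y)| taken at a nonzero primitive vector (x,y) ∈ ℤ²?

translate: b→-9 (≡15 mod 24), so (12,15,5)→(12,-9,2)
flip: (12,-9,2)→(2,9,12)
translate: b→1 (≡9 mod 4), so (2,9,12)→(2,1,2)
reduced (well bottom): (2,1,2) with a≤c, −a<b≤a
well minimum |f| = |-2| = 2 (negative-definite)

2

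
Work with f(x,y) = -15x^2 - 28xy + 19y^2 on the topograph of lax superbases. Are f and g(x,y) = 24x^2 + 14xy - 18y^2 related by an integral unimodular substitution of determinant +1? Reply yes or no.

D₁ = 1924, D₂ = 1924
river cycle of f (length 30): (19, 28, -15), (-15, 32, 15), (15, 28, -19), (-19, 10, 24), (24, 38, -5), (-5, 42, 8), (8, 38, -15), (-15, 22, 24), (24, 26, -13), (-13, 26, 24), … (20 more)
river cycle of g (length 30): (-18, 22, 20), (20, 18, -20), (-20, 22, 18), (18, 14, -24), (-24, 34, 8), (8, 30, -32), (-32, 34, 6), (6, 38, -20), (-20, 42, 2), (2, 42, -20), … (20 more)
cycles differ ⇒ inequivalent

no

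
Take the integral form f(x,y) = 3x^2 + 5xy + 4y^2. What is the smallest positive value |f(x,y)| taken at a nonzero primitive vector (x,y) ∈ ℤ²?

translate: b→-1 (≡5 mod 6), so (3,5,4)→(3,-1,2)
flip: (3,-1,2)→(2,1,3)
reduced (well bottom): (2,1,3) with a≤c, −a<b≤a
well minimum = a = 2

2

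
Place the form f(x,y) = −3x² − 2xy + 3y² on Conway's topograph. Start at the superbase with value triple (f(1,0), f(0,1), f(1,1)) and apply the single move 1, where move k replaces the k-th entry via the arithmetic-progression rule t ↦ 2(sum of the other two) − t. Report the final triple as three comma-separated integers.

start (-3,3,-2) = (f(1,0),f(0,1),f(1,1))
replace slot 1: 2·(3+(-2)) − (-3) = 5 → (5,3,-2)

5,3,-2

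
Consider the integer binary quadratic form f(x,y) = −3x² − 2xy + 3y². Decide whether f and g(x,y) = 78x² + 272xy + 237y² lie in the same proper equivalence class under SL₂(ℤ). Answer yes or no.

D₁ = 40, D₂ = 40
river cycle of f (length 6): (3, 2, -3), (-3, 4, 2), (2, 4, -3), (-3, 2, 3), (3, 4, -2), (-2, 4, 3)
river cycle of g (length 6): (-2, 4, 3), (3, 2, -3), (-3, 4, 2), (2, 4, -3), (-3, 2, 3), (3, 4, -2)
cycles coincide ⇒ equivalent

yes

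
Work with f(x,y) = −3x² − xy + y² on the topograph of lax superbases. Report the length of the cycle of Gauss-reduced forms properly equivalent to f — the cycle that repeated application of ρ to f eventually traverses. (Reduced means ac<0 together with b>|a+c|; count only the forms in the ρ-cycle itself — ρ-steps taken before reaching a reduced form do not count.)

D = 13, ⌊√D⌋ = 3
descent: ρ → (1,3,-1)  [lands on river]
river: ρ → (-1,3,1)
ρ-cycle length = 2 (tail of 1 descent step not counted)

2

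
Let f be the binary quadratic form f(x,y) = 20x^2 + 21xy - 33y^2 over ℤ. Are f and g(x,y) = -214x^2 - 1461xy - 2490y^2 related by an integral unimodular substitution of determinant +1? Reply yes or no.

D₁ = 3081, D₂ = 3081
river cycle of f (length 10): (-33, 45, 8), (8, 51, -15), (-15, 39, 26), (26, 13, -28), (-28, 43, 11), (11, 45, -24), (-24, 51, 5), (5, 49, -34), (-34, 19, 20), (20, 21, -33)
river cycle of g (length 10): (-33, 45, 8), (8, 51, -15), (-15, 39, 26), (26, 13, -28), (-28, 43, 11), (11, 45, -24), (-24, 51, 5), (5, 49, -34), (-34, 19, 20), (20, 21, -33)
cycles coincide ⇒ equivalent

yes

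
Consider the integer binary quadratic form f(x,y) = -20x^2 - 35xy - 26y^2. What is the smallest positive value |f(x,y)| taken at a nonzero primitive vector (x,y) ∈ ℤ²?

translate: b→-5 (≡35 mod 40), so (20,35,26)→(20,-5,11)
flip: (20,-5,11)→(11,5,20)
reduced (well bottom): (11,5,20) with a≤c, −a<b≤a
well minimum |f| = |-11| = 11 (negative-definite)

11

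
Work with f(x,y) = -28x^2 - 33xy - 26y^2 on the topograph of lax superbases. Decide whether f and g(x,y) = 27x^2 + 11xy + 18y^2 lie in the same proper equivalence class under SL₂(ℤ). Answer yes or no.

D₁ = -1823, D₂ = -1823
f is negative-definite; reduce −f:
−f: translate: b→-23 (≡33 mod 56), so (28,33,26)→(28,-23,21)
−f: flip: (28,-23,21)→(21,23,28)
−f: translate: b→-19 (≡23 mod 42), so (21,23,28)→(21,-19,26)
−f: reduced (well bottom): (21,-19,26) with a≤c, −a<b≤a
flip sign back: reduced form of f is (-21,19,-26)
g: flip: (27,11,18)→(18,-11,27)
g: reduced (well bottom): (18,-11,27) with a≤c, −a<b≤a
reduced forms (-21, 19, -26) vs (18, -11, 27) ⇒ inequivalent

no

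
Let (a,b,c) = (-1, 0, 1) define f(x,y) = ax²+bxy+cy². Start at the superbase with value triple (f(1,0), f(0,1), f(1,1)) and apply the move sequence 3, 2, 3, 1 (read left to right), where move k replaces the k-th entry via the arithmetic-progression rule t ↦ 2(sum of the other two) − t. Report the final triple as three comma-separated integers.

start (-1,1,0) = (f(1,0),f(0,1),f(1,1))
replace slot 3: 2·((-1)+1) − 0 = 0 → (-1,1,0)
replace slot 2: 2·((-1)+0) − 1 = -3 → (-1,-3,0)
replace slot 3: 2·((-1)+(-3)) − 0 = -8 → (-1,-3,-8)
replace slot 1: 2·((-3)+(-8)) − (-1) = -21 → (-21,-3,-8)

-21,-3,-8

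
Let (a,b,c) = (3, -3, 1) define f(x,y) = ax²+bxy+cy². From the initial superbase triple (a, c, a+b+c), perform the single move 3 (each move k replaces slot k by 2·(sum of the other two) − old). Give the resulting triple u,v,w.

start (3,1,1) = (f(1,0),f(0,1),f(1,1))
replace slot 3: 2·(3+1) − 1 = 7 → (3,1,7)

3,1,7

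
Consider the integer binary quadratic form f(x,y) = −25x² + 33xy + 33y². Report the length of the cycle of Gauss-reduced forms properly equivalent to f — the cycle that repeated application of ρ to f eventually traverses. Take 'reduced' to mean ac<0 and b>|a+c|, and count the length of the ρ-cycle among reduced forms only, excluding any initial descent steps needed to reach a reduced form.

D = 4389, ⌊√D⌋ = 66
river: ρ → (33,33,-25)
river: ρ → (-25,17,41)
river: ρ → (41,65,-1)
river: ρ → (-1,65,41)
river: ρ → (41,17,-25)
river: ρ → (-25,33,33)
ρ-cycle length = 6 (tail of 0 descent steps not counted)

6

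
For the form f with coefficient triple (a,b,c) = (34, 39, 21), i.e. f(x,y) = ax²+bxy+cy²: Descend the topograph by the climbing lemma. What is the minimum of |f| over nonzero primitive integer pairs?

translate: b→-29 (≡39 mod 68), so (34,39,21)→(34,-29,16)
flip: (34,-29,16)→(16,29,34)
translate: b→-3 (≡29 mod 32), so (16,29,34)→(16,-3,21)
reduced (well bottom): (16,-3,21) with a≤c, −a<b≤a
well minimum = a = 16

16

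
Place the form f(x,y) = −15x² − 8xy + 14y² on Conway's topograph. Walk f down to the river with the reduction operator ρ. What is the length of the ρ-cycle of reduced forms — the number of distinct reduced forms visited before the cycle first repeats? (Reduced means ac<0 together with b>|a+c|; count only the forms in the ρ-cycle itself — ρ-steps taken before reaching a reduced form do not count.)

D = 904, ⌊√D⌋ = 30
descent: ρ → (14,8,-15)  [lands on river]
river: ρ → (-15,22,7)
river: ρ → (7,20,-18)
river: ρ → (-18,16,9)
river: ρ → (9,20,-14)
river: ρ → (-14,8,15)
river: ρ → (15,22,-7)
river: ρ → (-7,20,18)
river: ρ → (18,16,-9)
river: ρ → (-9,20,14)
ρ-cycle length = 10 (tail of 1 descent step not counted)

10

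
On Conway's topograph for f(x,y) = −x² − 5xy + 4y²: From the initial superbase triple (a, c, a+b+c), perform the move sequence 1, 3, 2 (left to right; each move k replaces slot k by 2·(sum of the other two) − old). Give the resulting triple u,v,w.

start (-1,4,-2) = (f(1,0),f(0,1),f(1,1))
replace slot 1: 2·(4+(-2)) − (-1) = 5 → (5,4,-2)
replace slot 3: 2·(5+4) − (-2) = 20 → (5,4,20)
replace slot 2: 2·(5+20) − 4 = 46 → (5,46,20)

5,46,20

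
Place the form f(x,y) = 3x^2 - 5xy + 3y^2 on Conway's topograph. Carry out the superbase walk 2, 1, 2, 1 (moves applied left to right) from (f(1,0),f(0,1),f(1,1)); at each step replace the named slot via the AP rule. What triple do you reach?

start (3,3,1) = (f(1,0),f(0,1),f(1,1))
replace slot 2: 2·(3+1) − 3 = 5 → (3,5,1)
replace slot 1: 2·(5+1) − 3 = 9 → (9,5,1)
replace slot 2: 2·(9+1) − 5 = 15 → (9,15,1)
replace slot 1: 2·(15+1) − 9 = 23 → (23,15,1)

23,15,1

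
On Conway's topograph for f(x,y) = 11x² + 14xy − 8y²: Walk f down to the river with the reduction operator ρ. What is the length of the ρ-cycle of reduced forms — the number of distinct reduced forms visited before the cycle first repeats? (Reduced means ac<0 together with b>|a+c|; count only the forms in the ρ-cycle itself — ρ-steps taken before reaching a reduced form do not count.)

D = 548, ⌊√D⌋ = 23
river: ρ → (-8,18,7)
river: ρ → (7,10,-16)
river: ρ → (-16,22,1)
river: ρ → (1,22,-16)
river: ρ → (-16,10,7)
river: ρ → (7,18,-8)
river: ρ → (-8,14,11)
river: ρ → (11,8,-11)
river: ρ → (-11,14,8)
river: ρ → (8,18,-7)
river: ρ → (-7,10,16)
river: ρ → (16,22,-1)
river: ρ → (-1,22,16)
river: ρ → (16,10,-7)
river: ρ → (-7,18,8)
river: ρ → (8,14,-11)
river: ρ → (-11,8,11)
river: ρ → (11,14,-8)
ρ-cycle length = 18 (tail of 0 descent steps not counted)

18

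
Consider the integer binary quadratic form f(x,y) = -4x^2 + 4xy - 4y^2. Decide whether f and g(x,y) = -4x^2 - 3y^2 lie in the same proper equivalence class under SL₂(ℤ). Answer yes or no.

D₁ = -48, D₂ = -48
f is negative-definite; reduce −f:
−f: translate: b→4 (≡-4 mod 8), so (4,-4,4)→(4,4,4)
−f: reduced (well bottom): (4,4,4) with a≤c, −a<b≤a
flip sign back: reduced form of f is (-4,-4,-4)
g is negative-definite; reduce −g:
−g: flip: (4,0,3)→(3,0,4)
−g: reduced (well bottom): (3,0,4) with a≤c, −a<b≤a
flip sign back: reduced form of g is (-3,0,-4)
reduced forms (-4, -4, -4) vs (-3, 0, -4) ⇒ inequivalent

no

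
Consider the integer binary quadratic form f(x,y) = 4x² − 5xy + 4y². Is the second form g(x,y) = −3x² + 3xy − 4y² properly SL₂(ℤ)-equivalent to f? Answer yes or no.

D₁ = -39, D₂ = -39
f: translate: b→3 (≡-5 mod 8), so (4,-5,4)→(4,3,3)
f: flip: (4,3,3)→(3,-3,4)
f: translate: b→3 (≡-3 mod 6), so (3,-3,4)→(3,3,4)
f: reduced (well bottom): (3,3,4) with a≤c, −a<b≤a
g is negative-definite; reduce −g:
−g: translate: b→3 (≡-3 mod 6), so (3,-3,4)→(3,3,4)
−g: reduced (well bottom): (3,3,4) with a≤c, −a<b≤a
flip sign back: reduced form of g is (-3,-3,-4)
reduced forms (3, 3, 4) vs (-3, -3, -4) ⇒ inequivalent

no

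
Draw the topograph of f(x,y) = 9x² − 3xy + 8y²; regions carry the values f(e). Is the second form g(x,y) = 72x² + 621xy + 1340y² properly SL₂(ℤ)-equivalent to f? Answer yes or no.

D₁ = -279, D₂ = -279
f: flip: (9,-3,8)→(8,3,9)
f: reduced (well bottom): (8,3,9) with a≤c, −a<b≤a
g: translate: b→45 (≡621 mod 144), so (72,621,1340)→(72,45,8)
g: flip: (72,45,8)→(8,-45,72)
g: translate: b→3 (≡-45 mod 16), so (8,-45,72)→(8,3,9)
g: reduced (well bottom): (8,3,9) with a≤c, −a<b≤a
reduced forms (8, 3, 9) vs (8, 3, 9) ⇒ equivalent

yes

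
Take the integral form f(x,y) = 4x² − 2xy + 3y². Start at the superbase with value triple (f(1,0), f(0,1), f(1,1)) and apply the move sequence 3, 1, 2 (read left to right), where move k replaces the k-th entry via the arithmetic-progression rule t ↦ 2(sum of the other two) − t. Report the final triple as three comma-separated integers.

start (4,3,5) = (f(1,0),f(0,1),f(1,1))
replace slot 3: 2·(4+3) − 5 = 9 → (4,3,9)
replace slot 1: 2·(3+9) − 4 = 20 → (20,3,9)
replace slot 2: 2·(20+9) − 3 = 55 → (20,55,9)

20,55,9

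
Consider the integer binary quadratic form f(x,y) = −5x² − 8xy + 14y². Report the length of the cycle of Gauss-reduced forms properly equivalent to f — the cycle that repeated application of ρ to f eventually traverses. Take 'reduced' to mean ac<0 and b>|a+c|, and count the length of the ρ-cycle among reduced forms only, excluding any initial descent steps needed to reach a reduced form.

D = 344, ⌊√D⌋ = 18
descent: ρ → (14,8,-5)
descent: ρ → (-5,12,10)  [lands on river]
river: ρ → (10,8,-7)
river: ρ → (-7,6,11)
river: ρ → (11,16,-2)
river: ρ → (-2,16,11)
river: ρ → (11,6,-7)
river: ρ → (-7,8,10)
river: ρ → (10,12,-5)
river: ρ → (-5,18,1)
river: ρ → (1,18,-5)
ρ-cycle length = 10 (tail of 2 descent steps not counted)

10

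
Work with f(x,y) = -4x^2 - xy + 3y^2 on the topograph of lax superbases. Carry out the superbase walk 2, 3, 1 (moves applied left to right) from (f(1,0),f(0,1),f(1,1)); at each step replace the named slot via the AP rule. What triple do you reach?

start (-4,3,-2) = (f(1,0),f(0,1),f(1,1))
replace slot 2: 2·((-4)+(-2)) − 3 = -15 → (-4,-15,-2)
replace slot 3: 2·((-4)+(-15)) − (-2) = -36 → (-4,-15,-36)
replace slot 1: 2·((-15)+(-36)) − (-4) = -98 → (-98,-15,-36)

-98,-15,-36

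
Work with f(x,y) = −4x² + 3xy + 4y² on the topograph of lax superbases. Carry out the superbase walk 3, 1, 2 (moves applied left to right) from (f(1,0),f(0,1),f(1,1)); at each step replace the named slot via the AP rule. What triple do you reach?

start (-4,4,3) = (f(1,0),f(0,1),f(1,1))
replace slot 3: 2·((-4)+4) − 3 = -3 → (-4,4,-3)
replace slot 1: 2·(4+(-3)) − (-4) = 6 → (6,4,-3)
replace slot 2: 2·(6+(-3)) − 4 = 2 → (6,2,-3)

6,2,-3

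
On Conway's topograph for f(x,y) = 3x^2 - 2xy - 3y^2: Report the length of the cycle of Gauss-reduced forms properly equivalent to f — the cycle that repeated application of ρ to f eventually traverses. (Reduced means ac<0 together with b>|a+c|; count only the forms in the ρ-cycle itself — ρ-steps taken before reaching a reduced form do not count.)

D = 40, ⌊√D⌋ = 6
descent: ρ → (-3,2,3)  [lands on river]
river: ρ → (3,4,-2)
river: ρ → (-2,4,3)
river: ρ → (3,2,-3)
river: ρ → (-3,4,2)
river: ρ → (2,4,-3)
ρ-cycle length = 6 (tail of 1 descent step not counted)

6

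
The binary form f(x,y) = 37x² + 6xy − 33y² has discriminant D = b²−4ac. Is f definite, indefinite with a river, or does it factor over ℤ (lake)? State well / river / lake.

D = b²−4ac = 6² − 4·37·(-33) = 4920
D > 0 non-square ⇒ indefinite ⇒ periodic river

river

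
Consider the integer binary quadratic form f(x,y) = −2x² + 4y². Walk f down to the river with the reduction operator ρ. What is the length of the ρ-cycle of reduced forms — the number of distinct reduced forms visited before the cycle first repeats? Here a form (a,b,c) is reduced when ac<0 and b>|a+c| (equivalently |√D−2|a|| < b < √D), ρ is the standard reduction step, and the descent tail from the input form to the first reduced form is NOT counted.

D = 32, ⌊√D⌋ = 5
descent: ρ → (4,0,-2)
descent: ρ → (-2,4,2)  [lands on river]
river: ρ → (2,4,-2)
ρ-cycle length = 2 (tail of 2 descent steps not counted)

2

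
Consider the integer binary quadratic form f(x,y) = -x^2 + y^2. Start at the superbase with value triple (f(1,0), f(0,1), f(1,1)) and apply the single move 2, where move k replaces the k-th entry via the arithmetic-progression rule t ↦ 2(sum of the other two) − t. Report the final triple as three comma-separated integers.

start (-1,1,0) = (f(1,0),f(0,1),f(1,1))
replace slot 2: 2·((-1)+0) − 1 = -3 → (-1,-3,0)

-1,-3,0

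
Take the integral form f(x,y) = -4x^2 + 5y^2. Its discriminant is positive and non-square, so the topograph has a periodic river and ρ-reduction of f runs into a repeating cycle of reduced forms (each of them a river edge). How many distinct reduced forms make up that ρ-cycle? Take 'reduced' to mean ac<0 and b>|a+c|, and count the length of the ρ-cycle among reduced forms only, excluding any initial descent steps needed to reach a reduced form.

D = 80, ⌊√D⌋ = 8
descent: ρ → (5,0,-4)
descent: ρ → (-4,8,1)  [lands on river]
river: ρ → (1,8,-4)
ρ-cycle length = 2 (tail of 2 descent steps not counted)

2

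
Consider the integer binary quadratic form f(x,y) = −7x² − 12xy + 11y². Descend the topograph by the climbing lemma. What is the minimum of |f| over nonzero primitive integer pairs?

descent: ρ → (11,12,-7)  [lands on river]
river: ρ → (-7,16,7)
river: ρ → (7,12,-11)
river: ρ → (-11,10,8)
river: ρ → (8,6,-13)
river: ρ → (-13,20,1)
river: ρ → (1,20,-13)
river: ρ → (-13,6,8)
river: ρ → (8,10,-11)
river: ρ → (-11,12,7)
river: ρ → (7,16,-7)
river: ρ → (-7,12,11)
river: ρ → (11,10,-8)
river: ρ → (-8,6,13)
river: ρ → (13,20,-1)
river: ρ → (-1,20,13)
river: ρ → (13,6,-8)
river: ρ → (-8,10,11)
closes: descent 1, river 18
min |a| on river = 1

1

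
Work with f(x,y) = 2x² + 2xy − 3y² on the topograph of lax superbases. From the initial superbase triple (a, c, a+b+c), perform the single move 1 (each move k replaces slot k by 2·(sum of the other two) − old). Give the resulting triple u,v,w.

start (2,-3,1) = (f(1,0),f(0,1),f(1,1))
replace slot 1: 2·((-3)+1) − 2 = -6 → (-6,-3,1)

-6,-3,1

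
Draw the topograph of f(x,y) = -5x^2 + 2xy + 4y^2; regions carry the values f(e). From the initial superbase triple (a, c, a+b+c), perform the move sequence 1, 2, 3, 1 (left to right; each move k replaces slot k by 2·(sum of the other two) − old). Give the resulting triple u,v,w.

start (-5,4,1) = (f(1,0),f(0,1),f(1,1))
replace slot 1: 2·(4+1) − (-5) = 15 → (15,4,1)
replace slot 2: 2·(15+1) − 4 = 28 → (15,28,1)
replace slot 3: 2·(15+28) − 1 = 85 → (15,28,85)
replace slot 1: 2·(28+85) − 15 = 211 → (211,28,85)

211,28,85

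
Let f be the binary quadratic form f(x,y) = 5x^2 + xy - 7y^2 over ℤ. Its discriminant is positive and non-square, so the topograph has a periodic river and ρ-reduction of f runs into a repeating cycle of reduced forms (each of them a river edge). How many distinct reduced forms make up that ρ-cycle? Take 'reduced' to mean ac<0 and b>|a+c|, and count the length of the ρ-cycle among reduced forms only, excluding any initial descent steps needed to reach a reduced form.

D = 141, ⌊√D⌋ = 11
descent: ρ → (-7,-1,5)
descent: ρ → (5,11,-1)  [lands on river]
river: ρ → (-1,11,5)
river: ρ → (5,9,-3)
river: ρ → (-3,9,5)
ρ-cycle length = 4 (tail of 2 descent steps not counted)

4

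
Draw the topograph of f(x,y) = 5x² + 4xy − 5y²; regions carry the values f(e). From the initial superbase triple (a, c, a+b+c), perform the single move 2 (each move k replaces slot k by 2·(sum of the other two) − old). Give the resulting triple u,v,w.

start (5,-5,4) = (f(1,0),f(0,1),f(1,1))
replace slot 2: 2·(5+4) − (-5) = 23 → (5,23,4)

5,23,4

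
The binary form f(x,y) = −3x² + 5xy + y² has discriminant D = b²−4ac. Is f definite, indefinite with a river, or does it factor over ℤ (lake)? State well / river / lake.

D = b²−4ac = 5² − 4·(-3)·1 = 37
D > 0 non-square ⇒ indefinite ⇒ periodic river

river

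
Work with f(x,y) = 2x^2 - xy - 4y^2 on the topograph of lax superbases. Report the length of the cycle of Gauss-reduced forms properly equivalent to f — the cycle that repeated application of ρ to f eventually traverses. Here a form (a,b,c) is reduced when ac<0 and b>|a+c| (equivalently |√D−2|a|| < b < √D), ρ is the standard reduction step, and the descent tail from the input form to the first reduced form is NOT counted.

D = 33, ⌊√D⌋ = 5
descent: ρ → (-4,1,2)
descent: ρ → (2,3,-3)  [lands on river]
river: ρ → (-3,3,2)
river: ρ → (2,5,-1)
river: ρ → (-1,5,2)
ρ-cycle length = 4 (tail of 2 descent steps not counted)

4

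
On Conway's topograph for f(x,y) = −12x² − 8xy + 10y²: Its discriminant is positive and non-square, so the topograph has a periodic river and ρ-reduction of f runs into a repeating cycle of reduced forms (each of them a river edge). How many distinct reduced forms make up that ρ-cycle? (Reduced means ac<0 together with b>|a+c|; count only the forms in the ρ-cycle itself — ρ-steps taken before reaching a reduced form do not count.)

D = 544, ⌊√D⌋ = 23
descent: ρ → (10,8,-12)  [lands on river]
river: ρ → (-12,16,6)
river: ρ → (6,20,-6)
river: ρ → (-6,16,12)
river: ρ → (12,8,-10)
river: ρ → (-10,12,10)
ρ-cycle length = 6 (tail of 1 descent step not counted)

6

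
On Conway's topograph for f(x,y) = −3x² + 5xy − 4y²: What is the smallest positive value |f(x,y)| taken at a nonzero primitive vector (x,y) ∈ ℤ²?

translate: b→1 (≡-5 mod 6), so (3,-5,4)→(3,1,2)
flip: (3,1,2)→(2,-1,3)
reduced (well bottom): (2,-1,3) with a≤c, −a<b≤a
well minimum |f| = |-2| = 2 (negative-definite)

2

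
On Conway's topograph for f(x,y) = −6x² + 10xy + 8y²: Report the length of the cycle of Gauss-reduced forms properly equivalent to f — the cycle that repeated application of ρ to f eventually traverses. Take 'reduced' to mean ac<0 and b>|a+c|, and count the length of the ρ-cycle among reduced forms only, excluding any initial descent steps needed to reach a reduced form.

D = 292, ⌊√D⌋ = 17
river: ρ → (8,6,-8)
river: ρ → (-8,10,6)
river: ρ → (6,14,-4)
river: ρ → (-4,10,12)
river: ρ → (12,14,-2)
river: ρ → (-2,14,12)
river: ρ → (12,10,-4)
river: ρ → (-4,14,6)
river: ρ → (6,10,-8)
river: ρ → (-8,6,8)
river: ρ → (8,10,-6)
river: ρ → (-6,14,4)
river: ρ → (4,10,-12)
river: ρ → (-12,14,2)
river: ρ → (2,14,-12)
river: ρ → (-12,10,4)
river: ρ → (4,14,-6)
river: ρ → (-6,10,8)
ρ-cycle length = 18 (tail of 0 descent steps not counted)

18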